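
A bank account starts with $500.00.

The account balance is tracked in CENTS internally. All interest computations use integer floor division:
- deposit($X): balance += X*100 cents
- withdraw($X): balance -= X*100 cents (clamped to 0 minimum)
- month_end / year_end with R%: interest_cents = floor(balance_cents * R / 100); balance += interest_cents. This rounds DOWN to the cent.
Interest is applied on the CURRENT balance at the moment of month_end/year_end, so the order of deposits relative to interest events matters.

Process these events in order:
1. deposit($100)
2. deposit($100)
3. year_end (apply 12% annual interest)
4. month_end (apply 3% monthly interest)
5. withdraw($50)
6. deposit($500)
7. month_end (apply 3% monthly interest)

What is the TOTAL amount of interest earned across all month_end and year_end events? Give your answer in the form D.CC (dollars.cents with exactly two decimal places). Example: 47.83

After 1 (deposit($100)): balance=$600.00 total_interest=$0.00
After 2 (deposit($100)): balance=$700.00 total_interest=$0.00
After 3 (year_end (apply 12% annual interest)): balance=$784.00 total_interest=$84.00
After 4 (month_end (apply 3% monthly interest)): balance=$807.52 total_interest=$107.52
After 5 (withdraw($50)): balance=$757.52 total_interest=$107.52
After 6 (deposit($500)): balance=$1257.52 total_interest=$107.52
After 7 (month_end (apply 3% monthly interest)): balance=$1295.24 total_interest=$145.24

Answer: 145.24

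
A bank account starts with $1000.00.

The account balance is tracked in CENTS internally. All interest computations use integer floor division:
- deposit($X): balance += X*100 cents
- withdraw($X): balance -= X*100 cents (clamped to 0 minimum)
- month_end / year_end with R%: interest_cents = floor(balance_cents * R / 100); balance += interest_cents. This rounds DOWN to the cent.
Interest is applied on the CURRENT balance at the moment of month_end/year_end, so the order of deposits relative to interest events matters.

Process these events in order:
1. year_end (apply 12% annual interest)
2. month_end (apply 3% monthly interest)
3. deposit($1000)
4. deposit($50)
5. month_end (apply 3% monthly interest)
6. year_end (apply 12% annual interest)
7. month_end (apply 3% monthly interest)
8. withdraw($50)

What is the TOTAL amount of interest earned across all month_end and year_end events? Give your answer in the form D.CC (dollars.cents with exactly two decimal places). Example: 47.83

Answer: 568.32

Derivation:
After 1 (year_end (apply 12% annual interest)): balance=$1120.00 total_interest=$120.00
After 2 (month_end (apply 3% monthly interest)): balance=$1153.60 total_interest=$153.60
After 3 (deposit($1000)): balance=$2153.60 total_interest=$153.60
After 4 (deposit($50)): balance=$2203.60 total_interest=$153.60
After 5 (month_end (apply 3% monthly interest)): balance=$2269.70 total_interest=$219.70
After 6 (year_end (apply 12% annual interest)): balance=$2542.06 total_interest=$492.06
After 7 (month_end (apply 3% monthly interest)): balance=$2618.32 total_interest=$568.32
After 8 (withdraw($50)): balance=$2568.32 total_interest=$568.32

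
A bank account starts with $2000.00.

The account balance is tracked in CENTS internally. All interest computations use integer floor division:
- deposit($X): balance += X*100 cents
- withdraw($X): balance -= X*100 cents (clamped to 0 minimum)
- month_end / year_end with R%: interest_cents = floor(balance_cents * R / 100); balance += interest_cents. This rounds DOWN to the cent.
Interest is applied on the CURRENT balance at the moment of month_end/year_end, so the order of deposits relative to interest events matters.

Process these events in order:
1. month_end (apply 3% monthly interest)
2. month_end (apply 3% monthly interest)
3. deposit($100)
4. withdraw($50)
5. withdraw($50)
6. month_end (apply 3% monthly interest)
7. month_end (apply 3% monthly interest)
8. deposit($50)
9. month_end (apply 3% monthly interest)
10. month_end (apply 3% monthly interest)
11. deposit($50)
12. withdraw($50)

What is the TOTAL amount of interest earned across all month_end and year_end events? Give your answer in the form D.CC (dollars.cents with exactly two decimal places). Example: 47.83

Answer: 391.14

Derivation:
After 1 (month_end (apply 3% monthly interest)): balance=$2060.00 total_interest=$60.00
After 2 (month_end (apply 3% monthly interest)): balance=$2121.80 total_interest=$121.80
After 3 (deposit($100)): balance=$2221.80 total_interest=$121.80
After 4 (withdraw($50)): balance=$2171.80 total_interest=$121.80
After 5 (withdraw($50)): balance=$2121.80 total_interest=$121.80
After 6 (month_end (apply 3% monthly interest)): balance=$2185.45 total_interest=$185.45
After 7 (month_end (apply 3% monthly interest)): balance=$2251.01 total_interest=$251.01
After 8 (deposit($50)): balance=$2301.01 total_interest=$251.01
After 9 (month_end (apply 3% monthly interest)): balance=$2370.04 total_interest=$320.04
After 10 (month_end (apply 3% monthly interest)): balance=$2441.14 total_interest=$391.14
After 11 (deposit($50)): balance=$2491.14 total_interest=$391.14
After 12 (withdraw($50)): balance=$2441.14 total_interest=$391.14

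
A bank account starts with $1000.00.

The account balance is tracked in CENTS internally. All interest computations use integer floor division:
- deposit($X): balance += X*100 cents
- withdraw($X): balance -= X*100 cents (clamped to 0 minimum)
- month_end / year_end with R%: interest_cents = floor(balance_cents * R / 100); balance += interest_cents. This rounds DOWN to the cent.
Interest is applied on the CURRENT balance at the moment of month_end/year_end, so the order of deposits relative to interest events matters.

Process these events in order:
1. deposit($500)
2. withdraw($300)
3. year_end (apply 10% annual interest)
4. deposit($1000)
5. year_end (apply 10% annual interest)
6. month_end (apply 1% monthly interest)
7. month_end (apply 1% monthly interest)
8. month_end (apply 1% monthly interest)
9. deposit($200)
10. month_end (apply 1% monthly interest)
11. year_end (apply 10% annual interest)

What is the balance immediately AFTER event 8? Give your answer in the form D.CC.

After 1 (deposit($500)): balance=$1500.00 total_interest=$0.00
After 2 (withdraw($300)): balance=$1200.00 total_interest=$0.00
After 3 (year_end (apply 10% annual interest)): balance=$1320.00 total_interest=$120.00
After 4 (deposit($1000)): balance=$2320.00 total_interest=$120.00
After 5 (year_end (apply 10% annual interest)): balance=$2552.00 total_interest=$352.00
After 6 (month_end (apply 1% monthly interest)): balance=$2577.52 total_interest=$377.52
After 7 (month_end (apply 1% monthly interest)): balance=$2603.29 total_interest=$403.29
After 8 (month_end (apply 1% monthly interest)): balance=$2629.32 total_interest=$429.32

Answer: 2629.32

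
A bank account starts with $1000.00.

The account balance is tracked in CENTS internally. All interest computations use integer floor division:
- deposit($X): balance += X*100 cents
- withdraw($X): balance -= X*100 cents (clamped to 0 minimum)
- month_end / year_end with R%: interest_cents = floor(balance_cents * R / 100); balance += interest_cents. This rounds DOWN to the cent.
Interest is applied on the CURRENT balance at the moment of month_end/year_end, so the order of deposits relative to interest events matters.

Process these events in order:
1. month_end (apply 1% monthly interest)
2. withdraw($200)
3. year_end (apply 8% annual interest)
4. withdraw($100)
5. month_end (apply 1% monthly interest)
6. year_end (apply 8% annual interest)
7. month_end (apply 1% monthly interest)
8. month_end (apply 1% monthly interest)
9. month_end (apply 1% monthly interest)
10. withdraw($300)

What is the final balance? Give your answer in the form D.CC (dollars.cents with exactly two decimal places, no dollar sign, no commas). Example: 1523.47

After 1 (month_end (apply 1% monthly interest)): balance=$1010.00 total_interest=$10.00
After 2 (withdraw($200)): balance=$810.00 total_interest=$10.00
After 3 (year_end (apply 8% annual interest)): balance=$874.80 total_interest=$74.80
After 4 (withdraw($100)): balance=$774.80 total_interest=$74.80
After 5 (month_end (apply 1% monthly interest)): balance=$782.54 total_interest=$82.54
After 6 (year_end (apply 8% annual interest)): balance=$845.14 total_interest=$145.14
After 7 (month_end (apply 1% monthly interest)): balance=$853.59 total_interest=$153.59
After 8 (month_end (apply 1% monthly interest)): balance=$862.12 total_interest=$162.12
After 9 (month_end (apply 1% monthly interest)): balance=$870.74 total_interest=$170.74
After 10 (withdraw($300)): balance=$570.74 total_interest=$170.74

Answer: 570.74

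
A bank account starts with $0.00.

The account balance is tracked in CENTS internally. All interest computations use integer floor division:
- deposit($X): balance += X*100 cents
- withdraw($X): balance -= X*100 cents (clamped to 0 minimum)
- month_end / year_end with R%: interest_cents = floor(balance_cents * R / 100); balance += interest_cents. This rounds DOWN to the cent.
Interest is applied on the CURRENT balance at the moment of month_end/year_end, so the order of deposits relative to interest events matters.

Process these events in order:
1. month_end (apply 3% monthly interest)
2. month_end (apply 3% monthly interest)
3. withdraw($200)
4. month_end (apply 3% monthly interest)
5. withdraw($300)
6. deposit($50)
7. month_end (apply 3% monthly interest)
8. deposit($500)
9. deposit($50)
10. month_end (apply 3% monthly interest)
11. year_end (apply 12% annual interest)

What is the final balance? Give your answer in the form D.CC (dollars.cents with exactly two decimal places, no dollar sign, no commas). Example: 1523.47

Answer: 693.88

Derivation:
After 1 (month_end (apply 3% monthly interest)): balance=$0.00 total_interest=$0.00
After 2 (month_end (apply 3% monthly interest)): balance=$0.00 total_interest=$0.00
After 3 (withdraw($200)): balance=$0.00 total_interest=$0.00
After 4 (month_end (apply 3% monthly interest)): balance=$0.00 total_interest=$0.00
After 5 (withdraw($300)): balance=$0.00 total_interest=$0.00
After 6 (deposit($50)): balance=$50.00 total_interest=$0.00
After 7 (month_end (apply 3% monthly interest)): balance=$51.50 total_interest=$1.50
After 8 (deposit($500)): balance=$551.50 total_interest=$1.50
After 9 (deposit($50)): balance=$601.50 total_interest=$1.50
After 10 (month_end (apply 3% monthly interest)): balance=$619.54 total_interest=$19.54
After 11 (year_end (apply 12% annual interest)): balance=$693.88 total_interest=$93.88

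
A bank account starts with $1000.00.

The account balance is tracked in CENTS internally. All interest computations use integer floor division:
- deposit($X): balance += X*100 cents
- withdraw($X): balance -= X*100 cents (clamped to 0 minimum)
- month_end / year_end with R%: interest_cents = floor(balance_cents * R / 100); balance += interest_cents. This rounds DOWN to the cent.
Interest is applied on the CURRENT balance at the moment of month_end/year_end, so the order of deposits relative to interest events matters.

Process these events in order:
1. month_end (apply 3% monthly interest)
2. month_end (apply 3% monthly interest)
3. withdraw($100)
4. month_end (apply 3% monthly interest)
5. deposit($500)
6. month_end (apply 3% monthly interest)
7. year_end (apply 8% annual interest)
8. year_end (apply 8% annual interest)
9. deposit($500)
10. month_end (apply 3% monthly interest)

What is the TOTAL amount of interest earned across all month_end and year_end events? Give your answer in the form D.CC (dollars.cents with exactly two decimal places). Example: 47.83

Answer: 458.42

Derivation:
After 1 (month_end (apply 3% monthly interest)): balance=$1030.00 total_interest=$30.00
After 2 (month_end (apply 3% monthly interest)): balance=$1060.90 total_interest=$60.90
After 3 (withdraw($100)): balance=$960.90 total_interest=$60.90
After 4 (month_end (apply 3% monthly interest)): balance=$989.72 total_interest=$89.72
After 5 (deposit($500)): balance=$1489.72 total_interest=$89.72
After 6 (month_end (apply 3% monthly interest)): balance=$1534.41 total_interest=$134.41
After 7 (year_end (apply 8% annual interest)): balance=$1657.16 total_interest=$257.16
After 8 (year_end (apply 8% annual interest)): balance=$1789.73 total_interest=$389.73
After 9 (deposit($500)): balance=$2289.73 total_interest=$389.73
After 10 (month_end (apply 3% monthly interest)): balance=$2358.42 total_interest=$458.42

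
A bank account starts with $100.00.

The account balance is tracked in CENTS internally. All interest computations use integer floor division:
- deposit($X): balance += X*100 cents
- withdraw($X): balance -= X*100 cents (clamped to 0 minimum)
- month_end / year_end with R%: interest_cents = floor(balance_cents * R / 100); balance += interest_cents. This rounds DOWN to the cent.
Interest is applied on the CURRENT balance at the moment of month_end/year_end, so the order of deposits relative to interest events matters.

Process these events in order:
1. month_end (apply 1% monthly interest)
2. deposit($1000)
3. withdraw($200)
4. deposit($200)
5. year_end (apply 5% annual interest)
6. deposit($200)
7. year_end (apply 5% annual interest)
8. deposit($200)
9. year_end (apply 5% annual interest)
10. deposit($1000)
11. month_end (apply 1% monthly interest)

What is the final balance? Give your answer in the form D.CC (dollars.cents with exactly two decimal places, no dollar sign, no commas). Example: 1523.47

Answer: 2732.09

Derivation:
After 1 (month_end (apply 1% monthly interest)): balance=$101.00 total_interest=$1.00
After 2 (deposit($1000)): balance=$1101.00 total_interest=$1.00
After 3 (withdraw($200)): balance=$901.00 total_interest=$1.00
After 4 (deposit($200)): balance=$1101.00 total_interest=$1.00
After 5 (year_end (apply 5% annual interest)): balance=$1156.05 total_interest=$56.05
After 6 (deposit($200)): balance=$1356.05 total_interest=$56.05
After 7 (year_end (apply 5% annual interest)): balance=$1423.85 total_interest=$123.85
After 8 (deposit($200)): balance=$1623.85 total_interest=$123.85
After 9 (year_end (apply 5% annual interest)): balance=$1705.04 total_interest=$205.04
After 10 (deposit($1000)): balance=$2705.04 total_interest=$205.04
After 11 (month_end (apply 1% monthly interest)): balance=$2732.09 total_interest=$232.09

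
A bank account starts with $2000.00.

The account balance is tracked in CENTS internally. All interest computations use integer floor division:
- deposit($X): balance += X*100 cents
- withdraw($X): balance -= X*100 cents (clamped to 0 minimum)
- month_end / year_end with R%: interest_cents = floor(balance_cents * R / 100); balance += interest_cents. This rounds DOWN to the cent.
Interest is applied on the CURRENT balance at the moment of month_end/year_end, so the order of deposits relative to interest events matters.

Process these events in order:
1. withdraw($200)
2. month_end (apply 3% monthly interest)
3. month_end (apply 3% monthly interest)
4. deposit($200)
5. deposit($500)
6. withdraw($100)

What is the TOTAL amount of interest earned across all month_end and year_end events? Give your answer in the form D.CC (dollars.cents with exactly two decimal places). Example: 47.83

After 1 (withdraw($200)): balance=$1800.00 total_interest=$0.00
After 2 (month_end (apply 3% monthly interest)): balance=$1854.00 total_interest=$54.00
After 3 (month_end (apply 3% monthly interest)): balance=$1909.62 total_interest=$109.62
After 4 (deposit($200)): balance=$2109.62 total_interest=$109.62
After 5 (deposit($500)): balance=$2609.62 total_interest=$109.62
After 6 (withdraw($100)): balance=$2509.62 total_interest=$109.62

Answer: 109.62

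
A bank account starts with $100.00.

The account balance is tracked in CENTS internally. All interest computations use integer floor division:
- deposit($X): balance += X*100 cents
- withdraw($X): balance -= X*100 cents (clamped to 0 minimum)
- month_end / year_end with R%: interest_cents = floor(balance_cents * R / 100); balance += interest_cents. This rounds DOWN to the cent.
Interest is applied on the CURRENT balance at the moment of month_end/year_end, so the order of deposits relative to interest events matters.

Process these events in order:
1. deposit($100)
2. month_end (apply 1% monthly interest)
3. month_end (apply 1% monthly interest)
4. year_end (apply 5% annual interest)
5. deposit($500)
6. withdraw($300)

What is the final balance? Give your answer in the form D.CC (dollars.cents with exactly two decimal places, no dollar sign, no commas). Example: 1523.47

After 1 (deposit($100)): balance=$200.00 total_interest=$0.00
After 2 (month_end (apply 1% monthly interest)): balance=$202.00 total_interest=$2.00
After 3 (month_end (apply 1% monthly interest)): balance=$204.02 total_interest=$4.02
After 4 (year_end (apply 5% annual interest)): balance=$214.22 total_interest=$14.22
After 5 (deposit($500)): balance=$714.22 total_interest=$14.22
After 6 (withdraw($300)): balance=$414.22 total_interest=$14.22

Answer: 414.22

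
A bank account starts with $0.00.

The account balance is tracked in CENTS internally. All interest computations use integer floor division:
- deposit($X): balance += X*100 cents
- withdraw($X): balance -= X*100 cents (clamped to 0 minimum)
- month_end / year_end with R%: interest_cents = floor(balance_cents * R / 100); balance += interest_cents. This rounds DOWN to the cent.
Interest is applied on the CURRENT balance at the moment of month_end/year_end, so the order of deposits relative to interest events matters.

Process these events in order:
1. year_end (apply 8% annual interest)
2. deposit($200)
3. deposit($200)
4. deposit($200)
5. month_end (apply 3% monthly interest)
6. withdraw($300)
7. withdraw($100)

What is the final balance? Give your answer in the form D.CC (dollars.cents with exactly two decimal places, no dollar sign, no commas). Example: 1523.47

After 1 (year_end (apply 8% annual interest)): balance=$0.00 total_interest=$0.00
After 2 (deposit($200)): balance=$200.00 total_interest=$0.00
After 3 (deposit($200)): balance=$400.00 total_interest=$0.00
After 4 (deposit($200)): balance=$600.00 total_interest=$0.00
After 5 (month_end (apply 3% monthly interest)): balance=$618.00 total_interest=$18.00
After 6 (withdraw($300)): balance=$318.00 total_interest=$18.00
After 7 (withdraw($100)): balance=$218.00 total_interest=$18.00

Answer: 218.00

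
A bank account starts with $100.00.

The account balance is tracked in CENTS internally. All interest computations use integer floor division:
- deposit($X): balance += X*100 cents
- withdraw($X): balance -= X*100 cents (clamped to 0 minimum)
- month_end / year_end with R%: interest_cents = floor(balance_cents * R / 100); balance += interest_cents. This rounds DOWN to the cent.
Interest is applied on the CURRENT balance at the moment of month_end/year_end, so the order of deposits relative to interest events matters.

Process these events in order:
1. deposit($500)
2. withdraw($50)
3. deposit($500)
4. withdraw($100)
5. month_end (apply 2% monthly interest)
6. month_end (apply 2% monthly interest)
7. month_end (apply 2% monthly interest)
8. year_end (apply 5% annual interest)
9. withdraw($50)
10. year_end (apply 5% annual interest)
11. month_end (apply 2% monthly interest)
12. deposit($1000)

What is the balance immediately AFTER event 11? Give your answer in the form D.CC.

Answer: 1080.13

Derivation:
After 1 (deposit($500)): balance=$600.00 total_interest=$0.00
After 2 (withdraw($50)): balance=$550.00 total_interest=$0.00
After 3 (deposit($500)): balance=$1050.00 total_interest=$0.00
After 4 (withdraw($100)): balance=$950.00 total_interest=$0.00
After 5 (month_end (apply 2% monthly interest)): balance=$969.00 total_interest=$19.00
After 6 (month_end (apply 2% monthly interest)): balance=$988.38 total_interest=$38.38
After 7 (month_end (apply 2% monthly interest)): balance=$1008.14 total_interest=$58.14
After 8 (year_end (apply 5% annual interest)): balance=$1058.54 total_interest=$108.54
After 9 (withdraw($50)): balance=$1008.54 total_interest=$108.54
After 10 (year_end (apply 5% annual interest)): balance=$1058.96 total_interest=$158.96
After 11 (month_end (apply 2% monthly interest)): balance=$1080.13 total_interest=$180.13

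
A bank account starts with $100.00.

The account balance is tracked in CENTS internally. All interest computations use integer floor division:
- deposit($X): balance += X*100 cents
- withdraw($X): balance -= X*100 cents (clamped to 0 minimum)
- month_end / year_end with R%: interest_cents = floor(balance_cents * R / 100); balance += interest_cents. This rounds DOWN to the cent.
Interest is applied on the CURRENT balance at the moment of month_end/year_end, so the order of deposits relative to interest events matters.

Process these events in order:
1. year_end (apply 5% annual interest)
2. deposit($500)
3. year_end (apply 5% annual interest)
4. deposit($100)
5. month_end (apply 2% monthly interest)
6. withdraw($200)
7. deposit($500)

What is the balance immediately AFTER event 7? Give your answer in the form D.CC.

Answer: 1049.95

Derivation:
After 1 (year_end (apply 5% annual interest)): balance=$105.00 total_interest=$5.00
After 2 (deposit($500)): balance=$605.00 total_interest=$5.00
After 3 (year_end (apply 5% annual interest)): balance=$635.25 total_interest=$35.25
After 4 (deposit($100)): balance=$735.25 total_interest=$35.25
After 5 (month_end (apply 2% monthly interest)): balance=$749.95 total_interest=$49.95
After 6 (withdraw($200)): balance=$549.95 total_interest=$49.95
After 7 (deposit($500)): balance=$1049.95 total_interest=$49.95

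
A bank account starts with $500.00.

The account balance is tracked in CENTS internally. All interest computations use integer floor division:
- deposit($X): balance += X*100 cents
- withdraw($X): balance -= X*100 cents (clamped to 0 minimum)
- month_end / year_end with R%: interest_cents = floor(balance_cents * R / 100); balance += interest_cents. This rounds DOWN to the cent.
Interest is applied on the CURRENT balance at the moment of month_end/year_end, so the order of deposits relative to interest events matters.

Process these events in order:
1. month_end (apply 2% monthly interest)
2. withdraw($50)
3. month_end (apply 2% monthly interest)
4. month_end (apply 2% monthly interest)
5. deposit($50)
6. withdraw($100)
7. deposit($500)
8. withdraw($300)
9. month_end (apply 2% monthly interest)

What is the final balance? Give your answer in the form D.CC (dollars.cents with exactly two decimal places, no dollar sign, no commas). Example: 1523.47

After 1 (month_end (apply 2% monthly interest)): balance=$510.00 total_interest=$10.00
After 2 (withdraw($50)): balance=$460.00 total_interest=$10.00
After 3 (month_end (apply 2% monthly interest)): balance=$469.20 total_interest=$19.20
After 4 (month_end (apply 2% monthly interest)): balance=$478.58 total_interest=$28.58
After 5 (deposit($50)): balance=$528.58 total_interest=$28.58
After 6 (withdraw($100)): balance=$428.58 total_interest=$28.58
After 7 (deposit($500)): balance=$928.58 total_interest=$28.58
After 8 (withdraw($300)): balance=$628.58 total_interest=$28.58
After 9 (month_end (apply 2% monthly interest)): balance=$641.15 total_interest=$41.15

Answer: 641.15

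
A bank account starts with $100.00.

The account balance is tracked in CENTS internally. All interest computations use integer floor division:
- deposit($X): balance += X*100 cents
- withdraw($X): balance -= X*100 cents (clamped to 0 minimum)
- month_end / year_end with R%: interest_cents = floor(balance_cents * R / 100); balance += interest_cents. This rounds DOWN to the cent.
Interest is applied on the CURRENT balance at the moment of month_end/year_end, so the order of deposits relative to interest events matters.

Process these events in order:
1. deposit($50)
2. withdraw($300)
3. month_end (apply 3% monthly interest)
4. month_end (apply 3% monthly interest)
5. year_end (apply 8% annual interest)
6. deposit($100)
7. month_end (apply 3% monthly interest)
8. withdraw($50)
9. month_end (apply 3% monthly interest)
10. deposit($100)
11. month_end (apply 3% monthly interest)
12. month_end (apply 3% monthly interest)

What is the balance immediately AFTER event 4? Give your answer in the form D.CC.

Answer: 0.00

Derivation:
After 1 (deposit($50)): balance=$150.00 total_interest=$0.00
After 2 (withdraw($300)): balance=$0.00 total_interest=$0.00
After 3 (month_end (apply 3% monthly interest)): balance=$0.00 total_interest=$0.00
After 4 (month_end (apply 3% monthly interest)): balance=$0.00 total_interest=$0.00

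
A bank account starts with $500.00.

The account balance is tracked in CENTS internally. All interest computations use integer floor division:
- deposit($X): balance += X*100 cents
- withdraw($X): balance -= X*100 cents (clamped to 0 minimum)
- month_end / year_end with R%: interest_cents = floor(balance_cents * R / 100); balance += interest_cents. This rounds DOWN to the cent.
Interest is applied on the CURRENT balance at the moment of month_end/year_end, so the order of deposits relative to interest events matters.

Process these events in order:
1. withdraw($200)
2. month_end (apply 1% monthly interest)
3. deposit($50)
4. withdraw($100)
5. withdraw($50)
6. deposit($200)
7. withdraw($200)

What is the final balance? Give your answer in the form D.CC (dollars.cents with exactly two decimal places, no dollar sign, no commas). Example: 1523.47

Answer: 203.00

Derivation:
After 1 (withdraw($200)): balance=$300.00 total_interest=$0.00
After 2 (month_end (apply 1% monthly interest)): balance=$303.00 total_interest=$3.00
After 3 (deposit($50)): balance=$353.00 total_interest=$3.00
After 4 (withdraw($100)): balance=$253.00 total_interest=$3.00
After 5 (withdraw($50)): balance=$203.00 total_interest=$3.00
After 6 (deposit($200)): balance=$403.00 total_interest=$3.00
After 7 (withdraw($200)): balance=$203.00 total_interest=$3.00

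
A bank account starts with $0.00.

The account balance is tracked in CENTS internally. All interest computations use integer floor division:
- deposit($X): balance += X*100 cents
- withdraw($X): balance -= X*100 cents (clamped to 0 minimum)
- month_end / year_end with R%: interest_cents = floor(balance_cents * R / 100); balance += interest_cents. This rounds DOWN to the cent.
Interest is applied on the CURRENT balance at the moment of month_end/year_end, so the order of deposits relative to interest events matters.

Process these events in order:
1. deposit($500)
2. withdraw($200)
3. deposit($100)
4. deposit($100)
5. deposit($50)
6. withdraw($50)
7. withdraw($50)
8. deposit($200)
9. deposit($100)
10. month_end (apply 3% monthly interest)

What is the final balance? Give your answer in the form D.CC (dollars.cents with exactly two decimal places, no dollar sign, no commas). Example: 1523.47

Answer: 772.50

Derivation:
After 1 (deposit($500)): balance=$500.00 total_interest=$0.00
After 2 (withdraw($200)): balance=$300.00 total_interest=$0.00
After 3 (deposit($100)): balance=$400.00 total_interest=$0.00
After 4 (deposit($100)): balance=$500.00 total_interest=$0.00
After 5 (deposit($50)): balance=$550.00 total_interest=$0.00
After 6 (withdraw($50)): balance=$500.00 total_interest=$0.00
After 7 (withdraw($50)): balance=$450.00 total_interest=$0.00
After 8 (deposit($200)): balance=$650.00 total_interest=$0.00
After 9 (deposit($100)): balance=$750.00 total_interest=$0.00
After 10 (month_end (apply 3% monthly interest)): balance=$772.50 total_interest=$22.50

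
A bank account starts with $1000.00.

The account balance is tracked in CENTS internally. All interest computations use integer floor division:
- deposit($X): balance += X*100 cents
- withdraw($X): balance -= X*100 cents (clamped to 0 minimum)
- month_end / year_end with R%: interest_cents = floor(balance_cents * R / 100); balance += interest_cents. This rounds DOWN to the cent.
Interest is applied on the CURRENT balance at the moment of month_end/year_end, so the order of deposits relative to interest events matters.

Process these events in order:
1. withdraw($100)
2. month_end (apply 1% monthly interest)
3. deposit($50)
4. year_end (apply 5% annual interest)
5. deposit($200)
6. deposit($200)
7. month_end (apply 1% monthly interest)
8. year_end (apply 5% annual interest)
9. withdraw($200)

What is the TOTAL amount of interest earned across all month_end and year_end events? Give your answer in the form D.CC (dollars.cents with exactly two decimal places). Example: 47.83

After 1 (withdraw($100)): balance=$900.00 total_interest=$0.00
After 2 (month_end (apply 1% monthly interest)): balance=$909.00 total_interest=$9.00
After 3 (deposit($50)): balance=$959.00 total_interest=$9.00
After 4 (year_end (apply 5% annual interest)): balance=$1006.95 total_interest=$56.95
After 5 (deposit($200)): balance=$1206.95 total_interest=$56.95
After 6 (deposit($200)): balance=$1406.95 total_interest=$56.95
After 7 (month_end (apply 1% monthly interest)): balance=$1421.01 total_interest=$71.01
After 8 (year_end (apply 5% annual interest)): balance=$1492.06 total_interest=$142.06
After 9 (withdraw($200)): balance=$1292.06 total_interest=$142.06

Answer: 142.06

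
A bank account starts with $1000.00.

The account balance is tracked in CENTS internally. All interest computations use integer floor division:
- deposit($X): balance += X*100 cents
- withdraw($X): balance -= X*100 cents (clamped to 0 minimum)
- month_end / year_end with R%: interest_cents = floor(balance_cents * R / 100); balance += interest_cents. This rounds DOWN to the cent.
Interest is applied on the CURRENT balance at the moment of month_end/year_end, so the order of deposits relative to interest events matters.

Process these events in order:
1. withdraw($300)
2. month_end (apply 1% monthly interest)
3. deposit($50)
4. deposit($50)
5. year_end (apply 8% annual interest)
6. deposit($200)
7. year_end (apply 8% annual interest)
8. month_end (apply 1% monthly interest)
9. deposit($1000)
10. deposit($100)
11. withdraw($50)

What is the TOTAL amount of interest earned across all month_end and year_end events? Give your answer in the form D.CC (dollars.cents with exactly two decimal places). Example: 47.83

After 1 (withdraw($300)): balance=$700.00 total_interest=$0.00
After 2 (month_end (apply 1% monthly interest)): balance=$707.00 total_interest=$7.00
After 3 (deposit($50)): balance=$757.00 total_interest=$7.00
After 4 (deposit($50)): balance=$807.00 total_interest=$7.00
After 5 (year_end (apply 8% annual interest)): balance=$871.56 total_interest=$71.56
After 6 (deposit($200)): balance=$1071.56 total_interest=$71.56
After 7 (year_end (apply 8% annual interest)): balance=$1157.28 total_interest=$157.28
After 8 (month_end (apply 1% monthly interest)): balance=$1168.85 total_interest=$168.85
After 9 (deposit($1000)): balance=$2168.85 total_interest=$168.85
After 10 (deposit($100)): balance=$2268.85 total_interest=$168.85
After 11 (withdraw($50)): balance=$2218.85 total_interest=$168.85

Answer: 168.85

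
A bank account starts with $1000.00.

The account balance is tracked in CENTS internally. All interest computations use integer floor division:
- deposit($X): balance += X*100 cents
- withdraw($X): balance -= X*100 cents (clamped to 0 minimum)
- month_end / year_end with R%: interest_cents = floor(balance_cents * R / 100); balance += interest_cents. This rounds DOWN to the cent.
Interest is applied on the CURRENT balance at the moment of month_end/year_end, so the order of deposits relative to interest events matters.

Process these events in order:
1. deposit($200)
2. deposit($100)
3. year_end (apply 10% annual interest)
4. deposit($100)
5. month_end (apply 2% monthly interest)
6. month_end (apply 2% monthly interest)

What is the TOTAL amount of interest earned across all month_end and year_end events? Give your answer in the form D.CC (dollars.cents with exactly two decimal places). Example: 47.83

Answer: 191.81

Derivation:
After 1 (deposit($200)): balance=$1200.00 total_interest=$0.00
After 2 (deposit($100)): balance=$1300.00 total_interest=$0.00
After 3 (year_end (apply 10% annual interest)): balance=$1430.00 total_interest=$130.00
After 4 (deposit($100)): balance=$1530.00 total_interest=$130.00
After 5 (month_end (apply 2% monthly interest)): balance=$1560.60 total_interest=$160.60
After 6 (month_end (apply 2% monthly interest)): balance=$1591.81 total_interest=$191.81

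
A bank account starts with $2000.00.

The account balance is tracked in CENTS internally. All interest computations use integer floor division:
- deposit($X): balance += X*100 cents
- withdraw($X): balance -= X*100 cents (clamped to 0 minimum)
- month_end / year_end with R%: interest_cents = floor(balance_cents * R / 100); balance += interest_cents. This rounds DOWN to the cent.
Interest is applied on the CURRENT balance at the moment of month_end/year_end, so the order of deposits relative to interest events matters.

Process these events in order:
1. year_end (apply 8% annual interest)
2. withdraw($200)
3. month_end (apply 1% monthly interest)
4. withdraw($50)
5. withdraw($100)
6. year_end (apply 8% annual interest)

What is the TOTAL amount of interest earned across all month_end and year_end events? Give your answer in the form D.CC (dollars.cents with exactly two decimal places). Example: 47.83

Answer: 325.96

Derivation:
After 1 (year_end (apply 8% annual interest)): balance=$2160.00 total_interest=$160.00
After 2 (withdraw($200)): balance=$1960.00 total_interest=$160.00
After 3 (month_end (apply 1% monthly interest)): balance=$1979.60 total_interest=$179.60
After 4 (withdraw($50)): balance=$1929.60 total_interest=$179.60
After 5 (withdraw($100)): balance=$1829.60 total_interest=$179.60
After 6 (year_end (apply 8% annual interest)): balance=$1975.96 total_interest=$325.96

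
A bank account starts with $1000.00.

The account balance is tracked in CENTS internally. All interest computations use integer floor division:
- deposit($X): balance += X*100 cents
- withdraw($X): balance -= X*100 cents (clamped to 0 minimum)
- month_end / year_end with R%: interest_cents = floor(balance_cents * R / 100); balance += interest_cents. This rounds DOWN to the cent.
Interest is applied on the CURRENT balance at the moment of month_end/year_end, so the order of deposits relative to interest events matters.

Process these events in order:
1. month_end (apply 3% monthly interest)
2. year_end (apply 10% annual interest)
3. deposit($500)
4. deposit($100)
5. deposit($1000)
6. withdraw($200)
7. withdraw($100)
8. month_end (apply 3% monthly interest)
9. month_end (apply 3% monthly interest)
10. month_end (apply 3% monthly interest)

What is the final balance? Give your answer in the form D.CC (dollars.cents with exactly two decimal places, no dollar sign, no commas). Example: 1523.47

Answer: 2658.59

Derivation:
After 1 (month_end (apply 3% monthly interest)): balance=$1030.00 total_interest=$30.00
After 2 (year_end (apply 10% annual interest)): balance=$1133.00 total_interest=$133.00
After 3 (deposit($500)): balance=$1633.00 total_interest=$133.00
After 4 (deposit($100)): balance=$1733.00 total_interest=$133.00
After 5 (deposit($1000)): balance=$2733.00 total_interest=$133.00
After 6 (withdraw($200)): balance=$2533.00 total_interest=$133.00
After 7 (withdraw($100)): balance=$2433.00 total_interest=$133.00
After 8 (month_end (apply 3% monthly interest)): balance=$2505.99 total_interest=$205.99
After 9 (month_end (apply 3% monthly interest)): balance=$2581.16 total_interest=$281.16
After 10 (month_end (apply 3% monthly interest)): balance=$2658.59 total_interest=$358.59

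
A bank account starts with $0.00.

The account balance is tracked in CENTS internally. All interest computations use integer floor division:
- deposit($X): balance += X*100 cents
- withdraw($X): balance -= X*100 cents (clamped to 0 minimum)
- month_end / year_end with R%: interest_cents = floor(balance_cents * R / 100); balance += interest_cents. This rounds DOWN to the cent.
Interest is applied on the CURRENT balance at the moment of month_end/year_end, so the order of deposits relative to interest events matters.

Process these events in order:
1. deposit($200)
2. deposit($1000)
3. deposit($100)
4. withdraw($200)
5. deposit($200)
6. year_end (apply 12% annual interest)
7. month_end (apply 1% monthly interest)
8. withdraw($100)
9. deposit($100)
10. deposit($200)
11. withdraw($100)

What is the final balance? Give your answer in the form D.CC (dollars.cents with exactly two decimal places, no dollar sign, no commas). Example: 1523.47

Answer: 1570.56

Derivation:
After 1 (deposit($200)): balance=$200.00 total_interest=$0.00
After 2 (deposit($1000)): balance=$1200.00 total_interest=$0.00
After 3 (deposit($100)): balance=$1300.00 total_interest=$0.00
After 4 (withdraw($200)): balance=$1100.00 total_interest=$0.00
After 5 (deposit($200)): balance=$1300.00 total_interest=$0.00
After 6 (year_end (apply 12% annual interest)): balance=$1456.00 total_interest=$156.00
After 7 (month_end (apply 1% monthly interest)): balance=$1470.56 total_interest=$170.56
After 8 (withdraw($100)): balance=$1370.56 total_interest=$170.56
After 9 (deposit($100)): balance=$1470.56 total_interest=$170.56
After 10 (deposit($200)): balance=$1670.56 total_interest=$170.56
After 11 (withdraw($100)): balance=$1570.56 total_interest=$170.56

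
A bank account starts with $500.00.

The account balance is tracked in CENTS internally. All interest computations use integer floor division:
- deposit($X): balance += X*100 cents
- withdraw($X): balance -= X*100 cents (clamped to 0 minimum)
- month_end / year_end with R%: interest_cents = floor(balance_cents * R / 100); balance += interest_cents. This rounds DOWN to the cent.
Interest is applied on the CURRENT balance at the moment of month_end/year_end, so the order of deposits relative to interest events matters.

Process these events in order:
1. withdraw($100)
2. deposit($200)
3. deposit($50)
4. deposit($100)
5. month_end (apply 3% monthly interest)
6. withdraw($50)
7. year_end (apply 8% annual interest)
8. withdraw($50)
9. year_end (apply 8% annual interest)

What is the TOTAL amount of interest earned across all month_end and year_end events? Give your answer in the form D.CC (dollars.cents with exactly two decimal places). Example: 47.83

After 1 (withdraw($100)): balance=$400.00 total_interest=$0.00
After 2 (deposit($200)): balance=$600.00 total_interest=$0.00
After 3 (deposit($50)): balance=$650.00 total_interest=$0.00
After 4 (deposit($100)): balance=$750.00 total_interest=$0.00
After 5 (month_end (apply 3% monthly interest)): balance=$772.50 total_interest=$22.50
After 6 (withdraw($50)): balance=$722.50 total_interest=$22.50
After 7 (year_end (apply 8% annual interest)): balance=$780.30 total_interest=$80.30
After 8 (withdraw($50)): balance=$730.30 total_interest=$80.30
After 9 (year_end (apply 8% annual interest)): balance=$788.72 total_interest=$138.72

Answer: 138.72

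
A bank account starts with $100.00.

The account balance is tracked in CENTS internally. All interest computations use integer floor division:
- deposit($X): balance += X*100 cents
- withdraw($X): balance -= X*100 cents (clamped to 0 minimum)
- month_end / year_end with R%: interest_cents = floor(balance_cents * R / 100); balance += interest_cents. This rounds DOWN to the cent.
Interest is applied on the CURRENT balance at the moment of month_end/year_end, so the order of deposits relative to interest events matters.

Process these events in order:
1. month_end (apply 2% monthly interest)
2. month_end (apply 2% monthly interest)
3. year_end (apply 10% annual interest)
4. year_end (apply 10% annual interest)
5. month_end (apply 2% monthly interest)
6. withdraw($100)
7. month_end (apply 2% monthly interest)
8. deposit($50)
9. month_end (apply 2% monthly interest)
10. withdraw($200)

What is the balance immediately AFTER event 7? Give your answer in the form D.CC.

Answer: 28.95

Derivation:
After 1 (month_end (apply 2% monthly interest)): balance=$102.00 total_interest=$2.00
After 2 (month_end (apply 2% monthly interest)): balance=$104.04 total_interest=$4.04
After 3 (year_end (apply 10% annual interest)): balance=$114.44 total_interest=$14.44
After 4 (year_end (apply 10% annual interest)): balance=$125.88 total_interest=$25.88
After 5 (month_end (apply 2% monthly interest)): balance=$128.39 total_interest=$28.39
After 6 (withdraw($100)): balance=$28.39 total_interest=$28.39
After 7 (month_end (apply 2% monthly interest)): balance=$28.95 total_interest=$28.95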